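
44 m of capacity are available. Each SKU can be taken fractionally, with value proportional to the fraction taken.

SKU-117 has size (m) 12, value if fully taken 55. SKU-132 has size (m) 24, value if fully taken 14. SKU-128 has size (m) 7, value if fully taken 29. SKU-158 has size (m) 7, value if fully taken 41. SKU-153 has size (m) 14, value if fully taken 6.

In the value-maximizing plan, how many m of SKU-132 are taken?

18

Rank by value-to-size ratio: SKU-158 41/7≈5.86, SKU-117 55/12≈4.58, SKU-128 29/7≈4.14, SKU-132 14/24≈0.583, SKU-153 6/14≈0.429.
Take all of SKU-158 (7 m, value 41) ; 37 m left.
All 12 m of SKU-117 fit (value 55) ; 25 remain.
SKU-128: take in full, 7 m for value 29 ; 18 left.
Only 18 m remain; take 18/24 of SKU-132 for value 14×18/24 = 10.5.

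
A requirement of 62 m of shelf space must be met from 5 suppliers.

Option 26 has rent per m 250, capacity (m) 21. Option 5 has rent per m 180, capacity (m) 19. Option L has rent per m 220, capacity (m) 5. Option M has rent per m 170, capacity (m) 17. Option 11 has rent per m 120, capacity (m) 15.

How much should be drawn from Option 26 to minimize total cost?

Cheapest first:
Take 15 from Option 11 at 120 — need 47 more.
Option M at 170: take all 17 m — 30 still needed.
Take 19 from Option 5 at 180 — need 11 more.
Option L at 220: take all 5 m — 6 still needed.
Take 6 from Option 26 at 250 to finish.

6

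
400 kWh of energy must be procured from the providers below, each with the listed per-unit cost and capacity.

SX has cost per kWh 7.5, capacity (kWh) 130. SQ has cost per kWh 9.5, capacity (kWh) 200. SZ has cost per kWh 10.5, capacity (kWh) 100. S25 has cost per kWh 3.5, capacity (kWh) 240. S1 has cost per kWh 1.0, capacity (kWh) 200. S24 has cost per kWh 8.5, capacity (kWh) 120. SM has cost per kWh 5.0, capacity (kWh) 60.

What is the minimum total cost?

Use providers in increasing cost order.
Take 200 from S1 at 1.0 → need 200 more.
S25 (3.5): take the remaining 200 → done.
SM, SX, S24, SQ, SZ: unused.
Cost = 200×1.0 + 200×3.5 = 900.

900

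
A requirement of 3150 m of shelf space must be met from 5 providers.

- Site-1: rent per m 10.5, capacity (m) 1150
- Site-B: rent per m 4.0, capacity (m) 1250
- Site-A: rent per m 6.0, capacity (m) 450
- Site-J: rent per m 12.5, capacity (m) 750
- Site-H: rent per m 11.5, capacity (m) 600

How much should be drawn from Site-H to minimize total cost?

300

Cheapest first:
Take 1250 from Site-B at 4.0 — need 1900 more.
Site-A at 6.0: take all 450 m — 1450 still needed.
Site-1 (10.5): use full 1150 — 300 m to go.
Site-H at 11.5: take 300 of its 600 — requirement met.
Site-J: unused.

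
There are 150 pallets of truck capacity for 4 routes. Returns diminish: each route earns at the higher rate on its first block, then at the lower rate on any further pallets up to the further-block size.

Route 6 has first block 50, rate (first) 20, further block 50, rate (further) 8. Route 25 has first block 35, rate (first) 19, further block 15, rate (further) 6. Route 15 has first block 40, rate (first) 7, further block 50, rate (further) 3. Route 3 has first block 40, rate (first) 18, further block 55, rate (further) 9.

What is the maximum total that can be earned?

Rank every tier by rate: Route 6/tier1 20 > Route 25/tier1 19 > Route 3/tier1 18 > Route 3/tier2 9 > Route 6/tier2 8 > Route 15/tier1 7 > Route 25/tier2 6 > Route 15/tier2 3.
Fill Route 6 tier1 block (50 at 20) — 100 left.
Route 25/tier1 (19): +35 — 65 left.
Route 3 tier1 at 18: fill all 40 — 25 left.
Route 3 tier2 at 9: only 25 left, fill 25.
Total = 20×50 + 19×35 + 18×40 + 9×25 = 2610.

2610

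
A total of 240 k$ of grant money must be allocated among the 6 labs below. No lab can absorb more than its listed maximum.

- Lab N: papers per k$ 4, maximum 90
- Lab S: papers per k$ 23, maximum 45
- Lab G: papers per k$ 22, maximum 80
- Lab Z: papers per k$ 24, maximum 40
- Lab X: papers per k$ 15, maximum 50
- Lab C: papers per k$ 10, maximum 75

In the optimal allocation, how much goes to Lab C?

25

Highest papers per k$ first: Lab Z 24 > Lab S 23 > Lab G 22 > Lab X 15 > Lab C 10 > Lab N 4.
Lab Z: +40 to 40 (cap) — 200 left.
Give Lab S 45 to hit its cap of 45 — 155 left.
Give Lab G 80 to hit its cap of 80 — 75 left.
Lab X: +50 to 50 (cap) — 25 left.
Lab C: +25 (room for 75) → 25. Pool exhausted.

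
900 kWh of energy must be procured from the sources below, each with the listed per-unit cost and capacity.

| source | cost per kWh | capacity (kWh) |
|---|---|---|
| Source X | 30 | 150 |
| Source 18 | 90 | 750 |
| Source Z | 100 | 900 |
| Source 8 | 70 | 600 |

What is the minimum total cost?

60000

Use sources in increasing cost order.
Source X (30): use full 150 — 750 kWh to go.
Source 8 at 70: take all 600 kWh — 150 still needed.
Take 150 from Source 18 at 90 to finish.
Source Z: unused.
Cost = 150×30 + 600×70 + 150×90 = 60000.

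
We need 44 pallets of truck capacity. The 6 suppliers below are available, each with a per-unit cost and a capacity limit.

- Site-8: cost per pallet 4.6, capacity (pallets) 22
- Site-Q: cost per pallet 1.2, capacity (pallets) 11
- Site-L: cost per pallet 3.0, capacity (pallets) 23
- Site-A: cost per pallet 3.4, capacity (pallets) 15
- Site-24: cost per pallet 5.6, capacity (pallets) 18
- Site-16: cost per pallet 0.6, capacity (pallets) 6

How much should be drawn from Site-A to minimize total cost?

4

Fill from the cheapest supplier first.
Site-16 (0.6): use full 6 — 38 pallets to go.
Site-Q (1.2): use full 11 — 27 pallets to go.
Take 23 from Site-L at 3.0 — need 4 more.
Site-A (3.4): take the remaining 4 — done.
Site-8, Site-24: unused.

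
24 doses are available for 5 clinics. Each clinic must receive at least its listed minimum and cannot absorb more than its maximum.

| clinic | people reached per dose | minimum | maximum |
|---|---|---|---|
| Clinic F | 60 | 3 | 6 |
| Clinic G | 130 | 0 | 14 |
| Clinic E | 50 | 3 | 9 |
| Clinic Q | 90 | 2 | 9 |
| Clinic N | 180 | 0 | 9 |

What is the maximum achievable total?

Meeting every minimum uses 3+0+3+2+0 = 8 doses, leaving 16.
Highest people reached per dose first: Clinic N 180 > Clinic G 130 > Clinic Q 90 > Clinic F 60 > Clinic E 50.
Clinic N takes 9 more to reach its cap of 9 — 7 left.
Only 7 left; Clinic G takes them to reach 7.
Total = 60×3 + 130×7 + 50×3 + 90×2 + 180×9 = 3040.

3040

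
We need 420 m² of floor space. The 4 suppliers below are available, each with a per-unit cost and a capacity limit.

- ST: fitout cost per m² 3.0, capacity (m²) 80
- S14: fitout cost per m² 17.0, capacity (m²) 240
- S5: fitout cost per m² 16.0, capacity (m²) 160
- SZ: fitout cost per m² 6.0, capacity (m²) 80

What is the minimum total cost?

Fill from the cheapest supplier first.
Take 80 from ST at 3.0 ; need 340 more.
SZ (6.0): use full 80 ; 260 m² to go.
S5 at 16.0: take all 160 m² ; 100 still needed.
Take 100 from S14 at 17.0 to finish.
Cost = 80×3.0 + 80×6.0 + 160×16.0 + 100×17.0 = 4980.

4980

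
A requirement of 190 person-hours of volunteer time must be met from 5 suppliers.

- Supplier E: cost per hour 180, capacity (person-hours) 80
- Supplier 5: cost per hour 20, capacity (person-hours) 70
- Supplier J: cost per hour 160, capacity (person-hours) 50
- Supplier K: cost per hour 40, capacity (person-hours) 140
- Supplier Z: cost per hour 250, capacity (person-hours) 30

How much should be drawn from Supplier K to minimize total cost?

120

Cheapest first:
Supplier 5 (20): use full 70 → 120 person-hours to go.
Supplier K (40): take the remaining 120 → done.
Supplier J, Supplier E, Supplier Z: unused.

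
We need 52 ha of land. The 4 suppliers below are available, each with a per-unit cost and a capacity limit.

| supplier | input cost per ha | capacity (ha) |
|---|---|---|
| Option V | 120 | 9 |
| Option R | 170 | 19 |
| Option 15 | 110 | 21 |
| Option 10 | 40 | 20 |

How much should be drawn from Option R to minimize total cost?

2

Cheapest first:
Take 20 from Option 10 at 40 ; need 32 more.
Take 21 from Option 15 at 110 ; need 11 more.
Take 9 from Option V at 120 ; need 2 more.
Option R at 170: take 2 of its 19 ; requirement met.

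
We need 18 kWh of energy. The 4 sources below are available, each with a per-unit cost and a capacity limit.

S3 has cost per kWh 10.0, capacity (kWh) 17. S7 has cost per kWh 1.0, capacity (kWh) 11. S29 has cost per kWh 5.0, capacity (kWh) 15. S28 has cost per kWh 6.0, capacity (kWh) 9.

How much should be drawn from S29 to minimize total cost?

Fill from the cheapest source first.
S7 at 1.0: take all 11 kWh → 7 still needed.
Take 7 from S29 at 5.0 to finish.
S28, S3: unused.

7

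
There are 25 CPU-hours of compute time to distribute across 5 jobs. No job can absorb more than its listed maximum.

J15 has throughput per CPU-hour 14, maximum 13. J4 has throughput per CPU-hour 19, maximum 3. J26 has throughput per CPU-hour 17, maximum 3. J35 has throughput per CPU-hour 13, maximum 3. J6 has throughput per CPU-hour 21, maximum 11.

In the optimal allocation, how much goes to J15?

8

Rank by throughput per CPU-hour: J6 21 > J4 19 > J26 17 > J15 14 > J35 13.
Give J6 11 to hit its cap of 11 — 14 left.
Give J4 3 to hit its cap of 3 — 11 left.
J26 takes 3 to reach its cap of 3 — 8 left.
J15 has room for 13 but only 8 remain, so it gets 8.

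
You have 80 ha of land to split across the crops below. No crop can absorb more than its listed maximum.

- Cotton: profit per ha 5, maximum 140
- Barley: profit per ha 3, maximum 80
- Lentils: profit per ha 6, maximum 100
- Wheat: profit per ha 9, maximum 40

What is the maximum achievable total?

Order the crops by profit per ha: Wheat 9 > Lentils 6 > Cotton 5 > Barley 3.
Wheat takes 40 to reach its cap of 40 — 40 left.
Only 40 left; Lentils takes them to reach 40.
Total = 6×40 + 9×40 = 600.

600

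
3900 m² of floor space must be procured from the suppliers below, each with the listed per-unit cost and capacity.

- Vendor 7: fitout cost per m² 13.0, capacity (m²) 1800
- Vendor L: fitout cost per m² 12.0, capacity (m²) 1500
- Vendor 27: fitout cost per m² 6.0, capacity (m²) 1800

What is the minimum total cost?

36600

Fill from the cheapest supplier first.
Vendor 27 (6.0): use full 1800 ; 2100 m² to go.
Take 1500 from Vendor L at 12.0 ; need 600 more.
Vendor 7 at 13.0: take 600 of its 1800 ; requirement met.
Cost = 1800×6.0 + 1500×12.0 + 600×13.0 = 36600.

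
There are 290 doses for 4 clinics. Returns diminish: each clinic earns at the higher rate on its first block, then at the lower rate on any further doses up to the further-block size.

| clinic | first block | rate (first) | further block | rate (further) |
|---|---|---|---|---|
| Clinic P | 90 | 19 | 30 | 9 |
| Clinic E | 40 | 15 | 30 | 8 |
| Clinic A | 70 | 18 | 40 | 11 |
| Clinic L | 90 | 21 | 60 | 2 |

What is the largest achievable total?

Treat each block as its own option and order by rate: Clinic L/first 21 > Clinic P/first 19 > Clinic A/first 18 > Clinic E/first 15 > Clinic A/second 11 > Clinic P/second 9 > Clinic E/second 8 > Clinic L/second 2.
Fill Clinic L first block (90 at 21) — 200 left.
Fill Clinic P first block (90 at 19) — 110 left.
Fill Clinic A first block (70 at 18) — 40 left.
Fill Clinic E first block (40 at 15) — 0 left.
Total = 21×90 + 19×90 + 18×70 + 15×40 = 5460.

5460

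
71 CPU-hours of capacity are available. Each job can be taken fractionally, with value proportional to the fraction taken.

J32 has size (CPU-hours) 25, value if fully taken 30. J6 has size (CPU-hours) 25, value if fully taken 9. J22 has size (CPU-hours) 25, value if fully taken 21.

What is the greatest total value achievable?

58.56

Sort by value density: J32 30/25≈1.2, J22 21/25≈0.84, J6 9/25≈0.36.
All 25 CPU-hours of J32 fit (value 30) → 46 remain.
Take all of J22 (25 CPU-hours, value 21) → 21 CPU-hours left.
Only 21 CPU-hours remain; take 21/25 of J6 for value 9×21/25 = 7.56.
Total value = 58.56.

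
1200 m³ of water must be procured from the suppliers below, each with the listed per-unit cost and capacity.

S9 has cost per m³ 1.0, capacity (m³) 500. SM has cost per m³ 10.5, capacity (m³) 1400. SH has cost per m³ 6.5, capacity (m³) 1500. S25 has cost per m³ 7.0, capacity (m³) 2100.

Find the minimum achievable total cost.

5050

Use suppliers in increasing cost order.
S9 at 1.0: take all 500 m³ → 700 still needed.
SH at 6.5: take 700 of its 1500 → requirement met.
S25, SM: unused.
Cost = 500×1.0 + 700×6.5 = 5050.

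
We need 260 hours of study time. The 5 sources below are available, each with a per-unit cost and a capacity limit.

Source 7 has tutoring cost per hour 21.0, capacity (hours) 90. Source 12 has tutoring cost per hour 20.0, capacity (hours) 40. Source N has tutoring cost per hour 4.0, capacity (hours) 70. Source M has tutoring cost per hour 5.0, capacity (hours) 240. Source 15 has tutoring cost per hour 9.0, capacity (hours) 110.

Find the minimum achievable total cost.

Fill from the cheapest source first.
Source N at 4.0: take all 70 hours ; 190 still needed.
Source M at 5.0: take 190 of its 240 ; requirement met.
Source 15, Source 12, Source 7: unused.
Cost = 70×4.0 + 190×5.0 = 1230.

1230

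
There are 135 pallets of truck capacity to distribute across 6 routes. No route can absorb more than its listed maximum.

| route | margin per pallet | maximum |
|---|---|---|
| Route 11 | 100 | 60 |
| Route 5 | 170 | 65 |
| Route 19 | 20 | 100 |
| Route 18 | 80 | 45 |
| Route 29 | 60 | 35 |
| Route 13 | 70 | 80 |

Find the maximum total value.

Rank by margin per pallet: Route 5 170 > Route 11 100 > Route 18 80 > Route 13 70 > Route 29 60 > Route 19 20.
Route 5 takes 65 to reach its cap of 65 ; 70 left.
Give Route 11 60 to hit its cap of 60 ; 10 left.
Only 10 left; Route 18 takes them to reach 10.
Total = 100×60 + 170×65 + 80×10 = 17850.

17850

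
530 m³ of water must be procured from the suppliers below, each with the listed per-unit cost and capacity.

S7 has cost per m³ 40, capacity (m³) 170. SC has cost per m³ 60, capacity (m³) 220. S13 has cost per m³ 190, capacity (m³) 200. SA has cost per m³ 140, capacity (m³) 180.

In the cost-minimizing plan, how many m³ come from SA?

Use suppliers in increasing cost order.
Take 170 from S7 at 40 → need 360 more.
SC (60): use full 220 → 140 m³ to go.
SA (140): take the remaining 140 → done.
S13: unused.

140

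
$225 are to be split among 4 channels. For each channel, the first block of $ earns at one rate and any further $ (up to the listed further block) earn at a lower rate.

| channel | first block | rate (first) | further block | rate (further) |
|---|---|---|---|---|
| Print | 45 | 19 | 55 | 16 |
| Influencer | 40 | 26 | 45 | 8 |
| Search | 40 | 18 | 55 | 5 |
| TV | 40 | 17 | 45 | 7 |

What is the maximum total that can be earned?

4215

Rank every tier by rate: Influencer/T1 26 > Print/T1 19 > Search/T1 18 > TV/T1 17 > Print/T2 16 > Influencer/T2 8 > TV/T2 7 > Search/T2 5.
Influencer/T1 (26): +40 — 185 left.
Print/T1 (19): +45 — 140 left.
Fill Search T1 block (40 at 18) — 100 left.
Fill TV T1 block (40 at 17) — 60 left.
Print T2 at 16: fill all 55 — 5 left.
5 remain; put them into Influencer T2 at 8.
Total = 26×40 + 19×45 + 18×40 + 17×40 + 16×55 + 8×5 = 4215.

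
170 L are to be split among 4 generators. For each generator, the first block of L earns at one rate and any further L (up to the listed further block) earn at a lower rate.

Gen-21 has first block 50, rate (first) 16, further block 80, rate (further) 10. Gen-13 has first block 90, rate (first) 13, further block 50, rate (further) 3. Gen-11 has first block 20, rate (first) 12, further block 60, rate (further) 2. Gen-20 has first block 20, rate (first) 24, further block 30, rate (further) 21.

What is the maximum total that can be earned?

2820

Order all 8 blocks by rate: Gen-20/tier1 24 > Gen-20/tier2 21 > Gen-21/tier1 16 > Gen-13/tier1 13 > Gen-11/tier1 12 > Gen-21/tier2 10 > Gen-13/tier2 3 > Gen-11/tier2 2.
Gen-20/tier1 (24): +20 → 150 left.
Fill Gen-20 tier2 block (30 at 21) → 120 left.
Fill Gen-21 tier1 block (50 at 16) → 70 left.
Gen-13 tier1 at 13: only 70 left, fill 70.
Total = 24×20 + 21×30 + 16×50 + 13×70 = 2820.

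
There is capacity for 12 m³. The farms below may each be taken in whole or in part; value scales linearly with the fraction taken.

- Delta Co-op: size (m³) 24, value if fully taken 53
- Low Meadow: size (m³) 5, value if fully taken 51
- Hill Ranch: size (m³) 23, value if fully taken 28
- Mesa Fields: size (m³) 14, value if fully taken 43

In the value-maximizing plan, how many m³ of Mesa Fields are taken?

Rank by value-to-size ratio: Low Meadow 51/5≈10.2, Mesa Fields 43/14≈3.07, Delta Co-op 53/24≈2.21, Hill Ranch 28/23≈1.22.
All 5 m³ of Low Meadow fit (value 51) ; 7 remain.
Fill the last 7 m³ with part of Mesa Fields: 7/14 of it earns 21.5.

7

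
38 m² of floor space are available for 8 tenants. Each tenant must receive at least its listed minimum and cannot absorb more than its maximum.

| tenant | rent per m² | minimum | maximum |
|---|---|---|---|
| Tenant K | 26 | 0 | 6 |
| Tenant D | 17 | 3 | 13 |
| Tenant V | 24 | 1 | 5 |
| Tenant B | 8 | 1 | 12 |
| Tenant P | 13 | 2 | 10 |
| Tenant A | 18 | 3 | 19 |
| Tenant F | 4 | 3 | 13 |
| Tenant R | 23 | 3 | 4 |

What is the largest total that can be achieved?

717

Meeting every minimum uses 0+3+1+1+2+3+3+3 = 16 m², leaving 22.
Order the tenants by rent per m²: Tenant K 26 > Tenant V 24 > Tenant R 23 > Tenant A 18 > Tenant D 17 > Tenant P 13 > Tenant B 8 > Tenant F 4.
Tenant K takes 6 more to reach its cap of 6 ; 16 left.
Give Tenant V 4 more to hit its cap of 5 ; 12 left.
Tenant R: +1 to 4 (cap) ; 11 left.
Tenant A: +11 (room for 16) → 14. Pool exhausted.
Total = 26×6 + 17×3 + 24×5 + 8×1 + 13×2 + 18×14 + 4×3 + 23×4 = 717.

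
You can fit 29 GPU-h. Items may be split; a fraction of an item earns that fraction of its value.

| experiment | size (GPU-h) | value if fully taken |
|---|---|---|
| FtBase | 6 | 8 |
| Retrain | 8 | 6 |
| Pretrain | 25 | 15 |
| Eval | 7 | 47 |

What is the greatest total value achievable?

Best value per unit of size first: Eval 47/7≈6.71, FtBase 8/6≈1.33, Retrain 6/8≈0.75, Pretrain 15/25≈0.6.
All 7 GPU-h of Eval fit (value 47) ; 22 remain.
Take all of FtBase (6 GPU-h, value 8) ; 16 GPU-h left.
Retrain: take in full, 8 GPU-h for value 6 ; 8 left.
8 GPU-h left: a 8/25 share of Pretrain gives 15×8/25 = 4.8.
Total value = 65.8.

65.8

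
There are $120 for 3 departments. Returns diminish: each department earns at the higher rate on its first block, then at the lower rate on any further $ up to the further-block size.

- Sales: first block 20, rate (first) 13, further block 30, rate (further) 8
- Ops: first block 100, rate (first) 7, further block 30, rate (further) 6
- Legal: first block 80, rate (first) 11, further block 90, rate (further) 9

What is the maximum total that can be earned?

1320

Rank every tier by rate: Sales/tier1 13 > Legal/tier1 11 > Legal/tier2 9 > Sales/tier2 8 > Ops/tier1 7 > Ops/tier2 6.
Fill Sales tier1 block (20 at 13) — 100 left.
Legal tier1 at 11: fill all 80 — 20 left.
Legal/tier2: +20 of 90 at 9; pool empty.
Total = 13×20 + 11×80 + 9×20 = 1320.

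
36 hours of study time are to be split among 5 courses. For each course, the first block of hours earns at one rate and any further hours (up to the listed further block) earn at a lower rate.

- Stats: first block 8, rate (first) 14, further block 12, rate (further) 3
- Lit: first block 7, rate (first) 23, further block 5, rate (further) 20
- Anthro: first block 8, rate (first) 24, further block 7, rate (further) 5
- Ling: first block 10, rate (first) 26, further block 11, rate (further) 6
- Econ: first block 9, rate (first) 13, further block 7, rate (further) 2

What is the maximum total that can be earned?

Rank every tier by rate: Ling/first 26 > Anthro/first 24 > Lit/first 23 > Lit/second 20 > Stats/first 14 > Econ/first 13 > Ling/second 6 > Anthro/second 5 > Stats/second 3 > Econ/second 2.
Ling/first (26): +10 — 26 left.
Anthro first at 24: fill all 8 — 18 left.
Lit/first (23): +7 — 11 left.
Fill Lit second block (5 at 20) — 6 left.
Stats/first: +6 of 8 at 14; pool empty.
Total = 26×10 + 24×8 + 23×7 + 20×5 + 14×6 = 797.

797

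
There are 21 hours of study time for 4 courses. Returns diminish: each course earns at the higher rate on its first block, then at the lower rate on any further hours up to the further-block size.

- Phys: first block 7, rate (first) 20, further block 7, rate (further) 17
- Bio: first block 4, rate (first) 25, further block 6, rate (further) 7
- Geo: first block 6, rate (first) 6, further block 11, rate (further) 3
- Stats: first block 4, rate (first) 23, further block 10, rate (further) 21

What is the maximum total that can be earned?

Treat each block as its own option and order by rate: Bio/tier1 25 > Stats/tier1 23 > Stats/tier2 21 > Phys/tier1 20 > Phys/tier2 17 > Bio/tier2 7 > Geo/tier1 6 > Geo/tier2 3.
Bio/tier1 (25): +4 ; 17 left.
Stats tier1 at 23: fill all 4 ; 13 left.
Stats tier2 at 21: fill all 10 ; 3 left.
Phys tier1 at 20: only 3 left, fill 3.
Total = 25×4 + 23×4 + 21×10 + 20×3 = 462.

462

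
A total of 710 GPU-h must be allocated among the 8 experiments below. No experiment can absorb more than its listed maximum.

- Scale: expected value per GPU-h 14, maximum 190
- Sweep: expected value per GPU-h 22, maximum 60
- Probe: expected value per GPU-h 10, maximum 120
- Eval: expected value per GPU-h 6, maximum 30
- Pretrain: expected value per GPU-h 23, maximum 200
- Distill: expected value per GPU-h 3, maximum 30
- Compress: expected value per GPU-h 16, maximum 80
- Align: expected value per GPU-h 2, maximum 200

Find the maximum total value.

11330

Highest expected value per GPU-h first: Pretrain 23 > Sweep 22 > Compress 16 > Scale 14 > Probe 10 > Eval 6 > Distill 3 > Align 2.
Pretrain: +200 to 200 (cap) → 510 left.
Sweep: +60 to 60 (cap) → 450 left.
Compress: +80 to 80 (cap) → 370 left.
Scale: +190 to 190 (cap) → 180 left.
Probe takes 120 to reach its cap of 120 → 60 left.
Give Eval 30 to hit its cap of 30 → 30 left.
Give Distill 30 to hit its cap of 30 → 0 left.
Total = 14×190 + 22×60 + 10×120 + 6×30 + 23×200 + 3×30 + 16×80 = 11330.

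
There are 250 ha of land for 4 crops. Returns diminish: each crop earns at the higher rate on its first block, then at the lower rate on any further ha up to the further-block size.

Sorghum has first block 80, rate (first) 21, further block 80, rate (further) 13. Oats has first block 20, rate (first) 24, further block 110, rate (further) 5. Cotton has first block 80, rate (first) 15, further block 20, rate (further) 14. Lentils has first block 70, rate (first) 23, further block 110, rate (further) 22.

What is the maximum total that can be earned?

Treat each block as its own option and order by rate: Oats/first 24 > Lentils/first 23 > Lentils/second 22 > Sorghum/first 21 > Cotton/first 15 > Cotton/second 14 > Sorghum/second 13 > Oats/second 5.
Oats/first (24): +20 → 230 left.
Fill Lentils first block (70 at 23) → 160 left.
Lentils/second (22): +110 → 50 left.
50 remain; put them into Sorghum first at 21.
Total = 24×20 + 23×70 + 22×110 + 21×50 = 5560.

5560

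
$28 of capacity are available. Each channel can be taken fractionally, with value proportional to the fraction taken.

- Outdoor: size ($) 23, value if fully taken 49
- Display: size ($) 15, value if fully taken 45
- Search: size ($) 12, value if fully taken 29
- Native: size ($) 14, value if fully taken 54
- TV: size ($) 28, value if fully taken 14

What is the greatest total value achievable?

Rank by value-to-size ratio: Native 54/14≈3.86, Display 45/15≈3, Search 29/12≈2.42, Outdoor 49/23≈2.13, TV 14/28≈0.5.
Native: take in full, 14 $ for value 54 — 14 left.
Fill the last 14 $ with part of Display: 14/15 of it earns 42.
Total value = 96.

96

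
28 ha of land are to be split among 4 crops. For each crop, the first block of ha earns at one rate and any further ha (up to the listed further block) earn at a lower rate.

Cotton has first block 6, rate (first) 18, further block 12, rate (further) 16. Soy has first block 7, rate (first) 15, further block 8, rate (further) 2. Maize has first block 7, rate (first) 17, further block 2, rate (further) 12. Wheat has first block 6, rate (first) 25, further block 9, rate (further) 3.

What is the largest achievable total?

Order all 8 blocks by rate: Wheat/first 25 > Cotton/first 18 > Maize/first 17 > Cotton/second 16 > Soy/first 15 > Maize/second 12 > Wheat/second 3 > Soy/second 2.
Wheat/first (25): +6 → 22 left.
Fill Cotton first block (6 at 18) → 16 left.
Maize first at 17: fill all 7 → 9 left.
Cotton second at 16: only 9 left, fill 9.
Total = 25×6 + 18×6 + 17×7 + 16×9 = 521.

521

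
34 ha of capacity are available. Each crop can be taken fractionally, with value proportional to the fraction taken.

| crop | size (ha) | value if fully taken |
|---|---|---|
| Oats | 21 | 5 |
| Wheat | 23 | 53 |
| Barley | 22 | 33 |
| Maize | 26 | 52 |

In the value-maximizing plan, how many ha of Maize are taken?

Rank by value-to-size ratio: Wheat 53/23≈2.3, Maize 52/26≈2, Barley 33/22≈1.5, Oats 5/21≈0.238.
Take all of Wheat (23 ha, value 53) → 11 ha left.
11 ha left: a 11/26 share of Maize gives 52×11/26 = 22.

11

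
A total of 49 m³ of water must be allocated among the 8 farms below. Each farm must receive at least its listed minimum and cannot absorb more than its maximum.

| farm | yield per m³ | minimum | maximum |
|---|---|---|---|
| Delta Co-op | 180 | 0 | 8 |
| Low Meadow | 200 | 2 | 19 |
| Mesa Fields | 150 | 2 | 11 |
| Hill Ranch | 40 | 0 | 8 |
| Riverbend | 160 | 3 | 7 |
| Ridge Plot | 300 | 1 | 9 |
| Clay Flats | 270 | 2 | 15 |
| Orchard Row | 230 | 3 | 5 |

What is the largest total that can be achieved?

11680

Meeting every minimum uses 0+2+2+0+3+1+2+3 = 13 m³, leaving 36.
Rank by yield per m³: Ridge Plot 300 > Clay Flats 270 > Orchard Row 230 > Low Meadow 200 > Delta Co-op 180 > Riverbend 160 > Mesa Fields 150 > Hill Ranch 40.
Give Ridge Plot 8 more to hit its cap of 9 ; 28 left.
Give Clay Flats 13 more to hit its cap of 15 ; 15 left.
Orchard Row: +2 to 5 (cap) ; 13 left.
Low Meadow has room for 17 more but only 13 remain, so it gets 15.
Total = 200×15 + 150×2 + 160×3 + 300×9 + 270×15 + 230×5 = 11680.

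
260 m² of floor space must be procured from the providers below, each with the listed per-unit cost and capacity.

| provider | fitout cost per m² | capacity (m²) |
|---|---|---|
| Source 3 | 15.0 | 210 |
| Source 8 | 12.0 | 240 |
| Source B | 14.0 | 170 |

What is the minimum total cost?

Cheapest first:
Source 8 at 12.0: take all 240 m² → 20 still needed.
Source B at 14.0: take 20 of its 170 → requirement met.
Source 3: unused.
Cost = 240×12.0 + 20×14.0 = 3160.

3160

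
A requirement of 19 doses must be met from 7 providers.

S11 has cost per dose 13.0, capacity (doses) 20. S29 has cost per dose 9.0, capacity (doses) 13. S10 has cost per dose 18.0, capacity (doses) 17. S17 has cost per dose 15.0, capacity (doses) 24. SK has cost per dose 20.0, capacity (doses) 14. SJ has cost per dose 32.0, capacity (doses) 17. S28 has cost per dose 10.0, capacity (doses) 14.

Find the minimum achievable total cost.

177

Fill from the cheapest provider first.
Take 13 from S29 at 9.0 ; need 6 more.
Take 6 from S28 at 10.0 to finish.
S11, S17, S10, SK, SJ: unused.
Cost = 13×9.0 + 6×10.0 = 177.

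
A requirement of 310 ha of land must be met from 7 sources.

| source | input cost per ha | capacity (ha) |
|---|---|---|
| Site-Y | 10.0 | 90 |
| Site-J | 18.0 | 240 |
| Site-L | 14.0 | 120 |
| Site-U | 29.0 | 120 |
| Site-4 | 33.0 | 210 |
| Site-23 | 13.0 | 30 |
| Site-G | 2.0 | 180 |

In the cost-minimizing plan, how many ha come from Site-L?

10

Cheapest first:
Site-G (2.0): use full 180 — 130 ha to go.
Take 90 from Site-Y at 10.0 — need 40 more.
Take 30 from Site-23 at 13.0 — need 10 more.
Site-L (14.0): take the remaining 10 — done.
Site-J, Site-U, Site-4: unused.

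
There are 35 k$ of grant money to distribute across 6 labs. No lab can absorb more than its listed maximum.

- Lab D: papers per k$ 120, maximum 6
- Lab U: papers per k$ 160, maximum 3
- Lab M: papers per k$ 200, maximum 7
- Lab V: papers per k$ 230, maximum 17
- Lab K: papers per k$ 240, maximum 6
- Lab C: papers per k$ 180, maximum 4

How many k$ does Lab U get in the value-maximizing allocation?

Highest papers per k$ first: Lab K 240 > Lab V 230 > Lab M 200 > Lab C 180 > Lab U 160 > Lab D 120.
Lab K: +6 to 6 (cap) → 29 left.
Lab V: +17 to 17 (cap) → 12 left.
Lab M takes 7 to reach its cap of 7 → 5 left.
Lab C takes 4 to reach its cap of 4 → 1 left.
Only 1 left; Lab U takes them to reach 1.

1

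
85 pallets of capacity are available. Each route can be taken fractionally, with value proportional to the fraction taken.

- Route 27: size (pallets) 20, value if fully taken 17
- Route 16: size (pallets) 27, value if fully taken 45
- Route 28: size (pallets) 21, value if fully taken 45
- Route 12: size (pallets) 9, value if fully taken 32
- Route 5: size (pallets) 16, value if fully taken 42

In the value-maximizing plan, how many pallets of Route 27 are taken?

Sort by value density: Route 12 32/9≈3.56, Route 5 42/16≈2.62, Route 28 45/21≈2.14, Route 16 45/27≈1.67, Route 27 17/20≈0.85.
All 9 pallets of Route 12 fit (value 32) ; 76 remain.
All 16 pallets of Route 5 fit (value 42) ; 60 remain.
All 21 pallets of Route 28 fit (value 45) ; 39 remain.
All 27 pallets of Route 16 fit (value 45) ; 12 remain.
12 pallets left: a 12/20 share of Route 27 gives 17×12/20 = 10.2.

12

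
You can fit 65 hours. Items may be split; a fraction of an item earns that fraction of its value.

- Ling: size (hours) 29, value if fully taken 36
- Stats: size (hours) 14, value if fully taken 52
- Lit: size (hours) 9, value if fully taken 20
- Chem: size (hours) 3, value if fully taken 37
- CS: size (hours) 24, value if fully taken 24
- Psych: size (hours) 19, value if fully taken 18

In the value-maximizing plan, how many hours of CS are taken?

10

Sort by value density: Chem 37/3≈12.3, Stats 52/14≈3.71, Lit 20/9≈2.22, Ling 36/29≈1.24, CS 24/24≈1, Psych 18/19≈0.947.
Take all of Chem (3 hours, value 37) ; 62 hours left.
Stats: take in full, 14 hours for value 52 ; 48 left.
Lit: take in full, 9 hours for value 20 ; 39 left.
Take all of Ling (29 hours, value 36) ; 10 hours left.
Fill the last 10 hours with part of CS: 10/24 of it earns 10.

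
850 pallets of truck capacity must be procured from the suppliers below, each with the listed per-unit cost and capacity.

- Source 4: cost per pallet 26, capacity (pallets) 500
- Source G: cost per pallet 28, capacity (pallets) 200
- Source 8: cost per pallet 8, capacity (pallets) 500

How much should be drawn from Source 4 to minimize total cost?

350

Fill from the cheapest supplier first.
Source 8 (8): use full 500 — 350 pallets to go.
Take 350 from Source 4 at 26 to finish.
Source G: unused.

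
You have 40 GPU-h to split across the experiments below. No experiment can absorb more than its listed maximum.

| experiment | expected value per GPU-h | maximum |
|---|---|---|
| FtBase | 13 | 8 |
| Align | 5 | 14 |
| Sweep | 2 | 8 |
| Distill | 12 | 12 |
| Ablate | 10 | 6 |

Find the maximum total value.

378

Order the experiments by expected value per GPU-h: FtBase 13 > Distill 12 > Ablate 10 > Align 5 > Sweep 2.
FtBase: +8 to 8 (cap) ; 32 left.
Distill takes 12 to reach its cap of 12 ; 20 left.
Give Ablate 6 to hit its cap of 6 ; 14 left.
Give Align 14 to hit its cap of 14 ; 0 left.
Total = 13×8 + 5×14 + 12×12 + 10×6 = 378.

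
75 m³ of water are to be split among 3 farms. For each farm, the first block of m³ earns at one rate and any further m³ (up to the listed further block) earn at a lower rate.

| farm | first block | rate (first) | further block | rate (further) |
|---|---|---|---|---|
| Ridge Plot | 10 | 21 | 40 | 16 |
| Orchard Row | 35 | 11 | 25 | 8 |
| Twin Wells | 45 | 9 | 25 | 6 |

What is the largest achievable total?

1125

Order all 6 blocks by rate: Ridge Plot/T1 21 > Ridge Plot/T2 16 > Orchard Row/T1 11 > Twin Wells/T1 9 > Orchard Row/T2 8 > Twin Wells/T2 6.
Ridge Plot T1 at 21: fill all 10 → 65 left.
Ridge Plot/T2 (16): +40 → 25 left.
Orchard Row/T1: +25 of 35 at 11; pool empty.
Total = 21×10 + 16×40 + 11×25 = 1125.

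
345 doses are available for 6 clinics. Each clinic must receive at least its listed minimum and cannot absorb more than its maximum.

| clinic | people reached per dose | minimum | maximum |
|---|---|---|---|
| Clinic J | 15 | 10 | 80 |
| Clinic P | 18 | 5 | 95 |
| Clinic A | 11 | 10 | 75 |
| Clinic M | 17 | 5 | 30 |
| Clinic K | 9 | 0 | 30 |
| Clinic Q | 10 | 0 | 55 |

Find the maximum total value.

4885

Meeting every minimum uses 10+5+10+5+0+0 = 30 doses, leaving 315.
Order the clinics by people reached per dose: Clinic P 18 > Clinic M 17 > Clinic J 15 > Clinic A 11 > Clinic Q 10 > Clinic K 9.
Give Clinic P 90 more to hit its cap of 95 ; 225 left.
Clinic M: +25 to 30 (cap) ; 200 left.
Clinic J takes 70 more to reach its cap of 80 ; 130 left.
Give Clinic A 65 more to hit its cap of 75 ; 65 left.
Give Clinic Q 55 more to hit its cap of 55 ; 10 left.
Clinic K has room for 30 more but only 10 remain, so it gets 10.
Total = 15×80 + 18×95 + 11×75 + 17×30 + 9×10 + 10×55 = 4885.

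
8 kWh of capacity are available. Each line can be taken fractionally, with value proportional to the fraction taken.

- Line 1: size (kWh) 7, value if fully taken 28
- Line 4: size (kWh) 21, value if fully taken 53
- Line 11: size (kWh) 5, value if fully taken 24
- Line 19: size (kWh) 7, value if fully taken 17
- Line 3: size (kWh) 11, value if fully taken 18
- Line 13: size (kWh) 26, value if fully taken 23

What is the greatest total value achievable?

36

Sort by value density: Line 11 24/5≈4.8, Line 1 28/7≈4, Line 4 53/21≈2.52, Line 19 17/7≈2.43, Line 3 18/11≈1.64, Line 13 23/26≈0.885.
Line 11: take in full, 5 kWh for value 24 — 3 left.
Fill the last 3 kWh with part of Line 1: 3/7 of it earns 12.
Total value = 36.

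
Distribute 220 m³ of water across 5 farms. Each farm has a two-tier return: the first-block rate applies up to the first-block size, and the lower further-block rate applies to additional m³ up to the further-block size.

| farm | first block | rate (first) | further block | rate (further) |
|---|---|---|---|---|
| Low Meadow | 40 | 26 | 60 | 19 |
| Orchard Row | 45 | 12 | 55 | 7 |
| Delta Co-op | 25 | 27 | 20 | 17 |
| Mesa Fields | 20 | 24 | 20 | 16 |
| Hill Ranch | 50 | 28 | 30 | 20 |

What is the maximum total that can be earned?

Rank every tier by rate: Hill Ranch/tier1 28 > Delta Co-op/tier1 27 > Low Meadow/tier1 26 > Mesa Fields/tier1 24 > Hill Ranch/tier2 20 > Low Meadow/tier2 19 > Delta Co-op/tier2 17 > Mesa Fields/tier2 16 > Orchard Row/tier1 12 > Orchard Row/tier2 7.
Hill Ranch/tier1 (28): +50 — 170 left.
Delta Co-op/tier1 (27): +25 — 145 left.
Low Meadow tier1 at 26: fill all 40 — 105 left.
Mesa Fields/tier1 (24): +20 — 85 left.
Hill Ranch/tier2 (20): +30 — 55 left.
Low Meadow/tier2: +55 of 60 at 19; pool empty.
Total = 28×50 + 27×25 + 26×40 + 24×20 + 20×30 + 19×55 = 5240.

5240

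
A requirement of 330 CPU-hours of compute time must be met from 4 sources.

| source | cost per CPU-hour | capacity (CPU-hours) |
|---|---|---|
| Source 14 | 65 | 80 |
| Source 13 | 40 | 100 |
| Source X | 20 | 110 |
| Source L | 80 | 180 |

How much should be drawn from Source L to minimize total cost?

Cheapest first:
Take 110 from Source X at 20 ; need 220 more.
Source 13 (40): use full 100 ; 120 CPU-hours to go.
Take 80 from Source 14 at 65 ; need 40 more.
Take 40 from Source L at 80 to finish.

40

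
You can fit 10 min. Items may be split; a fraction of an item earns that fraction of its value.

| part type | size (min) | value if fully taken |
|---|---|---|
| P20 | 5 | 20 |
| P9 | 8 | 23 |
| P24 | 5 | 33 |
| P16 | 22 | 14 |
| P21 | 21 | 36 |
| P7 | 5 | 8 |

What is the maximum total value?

53

Best value per unit of size first: P24 33/5≈6.6, P20 20/5≈4, P9 23/8≈2.88, P21 36/21≈1.71, P7 8/5≈1.6, P16 14/22≈0.636.
Take all of P24 (5 min, value 33) → 5 min left.
P20: take in full, 5 min for value 20 → 0 left.
Total value = 53.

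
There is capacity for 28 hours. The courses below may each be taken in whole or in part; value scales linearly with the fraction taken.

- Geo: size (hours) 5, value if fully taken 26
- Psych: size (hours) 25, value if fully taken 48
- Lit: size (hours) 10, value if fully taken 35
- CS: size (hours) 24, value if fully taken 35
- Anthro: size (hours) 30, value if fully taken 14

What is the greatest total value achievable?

85.96

Sort by value density: Geo 26/5≈5.2, Lit 35/10≈3.5, Psych 48/25≈1.92, CS 35/24≈1.46, Anthro 14/30≈0.467.
Geo: take in full, 5 hours for value 26 — 23 left.
Take all of Lit (10 hours, value 35) — 13 hours left.
13 hours left: a 13/25 share of Psych gives 48×13/25 = 24.96.
Total value = 85.96.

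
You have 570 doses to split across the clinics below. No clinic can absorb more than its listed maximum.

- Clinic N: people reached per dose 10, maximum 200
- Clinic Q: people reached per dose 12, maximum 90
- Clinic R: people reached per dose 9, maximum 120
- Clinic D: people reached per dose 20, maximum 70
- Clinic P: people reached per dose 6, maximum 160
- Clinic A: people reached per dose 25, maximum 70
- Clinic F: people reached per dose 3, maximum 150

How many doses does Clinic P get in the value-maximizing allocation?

20

Order the clinics by people reached per dose: Clinic A 25 > Clinic D 20 > Clinic Q 12 > Clinic N 10 > Clinic R 9 > Clinic P 6 > Clinic F 3.
Give Clinic A 70 to hit its cap of 70 — 500 left.
Give Clinic D 70 to hit its cap of 70 — 430 left.
Clinic Q: +90 to 90 (cap) — 340 left.
Clinic N: +200 to 200 (cap) — 140 left.
Give Clinic R 120 to hit its cap of 120 — 20 left.
Only 20 left; Clinic P takes them to reach 20.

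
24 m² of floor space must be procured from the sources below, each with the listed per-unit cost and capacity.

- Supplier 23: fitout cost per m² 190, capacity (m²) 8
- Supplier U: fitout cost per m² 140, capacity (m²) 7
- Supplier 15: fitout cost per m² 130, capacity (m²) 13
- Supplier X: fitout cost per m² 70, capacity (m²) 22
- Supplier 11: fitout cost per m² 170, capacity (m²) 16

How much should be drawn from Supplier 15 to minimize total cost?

2

Use sources in increasing cost order.
Supplier X (70): use full 22 ; 2 m² to go.
Supplier 15 at 130: take 2 of its 13 ; requirement met.
Supplier U, Supplier 11, Supplier 23: unused.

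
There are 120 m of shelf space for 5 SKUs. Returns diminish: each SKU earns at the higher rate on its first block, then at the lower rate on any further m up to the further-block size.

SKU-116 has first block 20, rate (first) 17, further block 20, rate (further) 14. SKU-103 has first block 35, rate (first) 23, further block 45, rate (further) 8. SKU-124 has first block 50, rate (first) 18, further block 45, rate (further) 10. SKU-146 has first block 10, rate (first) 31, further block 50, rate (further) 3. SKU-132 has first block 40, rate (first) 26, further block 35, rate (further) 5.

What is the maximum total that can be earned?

Order all 10 blocks by rate: SKU-146/first 31 > SKU-132/first 26 > SKU-103/first 23 > SKU-124/first 18 > SKU-116/first 17 > SKU-116/second 14 > SKU-124/second 10 > SKU-103/second 8 > SKU-132/second 5 > SKU-146/second 3.
SKU-146/first (31): +10 ; 110 left.
Fill SKU-132 first block (40 at 26) ; 70 left.
SKU-103 first at 23: fill all 35 ; 35 left.
35 remain; put them into SKU-124 first at 18.
Total = 31×10 + 26×40 + 23×35 + 18×35 = 2785.

2785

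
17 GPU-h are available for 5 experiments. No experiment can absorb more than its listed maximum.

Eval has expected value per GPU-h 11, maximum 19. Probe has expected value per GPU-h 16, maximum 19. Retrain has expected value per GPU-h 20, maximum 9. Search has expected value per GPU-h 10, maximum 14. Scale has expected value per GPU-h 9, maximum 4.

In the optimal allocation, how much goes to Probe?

8

Order the experiments by expected value per GPU-h: Retrain 20 > Probe 16 > Eval 11 > Search 10 > Scale 9.
Give Retrain 9 to hit its cap of 9 — 8 left.
Only 8 left; Probe takes them to reach 8.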